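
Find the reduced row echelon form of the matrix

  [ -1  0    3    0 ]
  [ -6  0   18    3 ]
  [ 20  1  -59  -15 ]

[[1, 0, -3, 0], [0, 1, 1, 0], [0, 0, 0, 1]]

r1 -> -1·r1
r2 -> r2 + 6·r1
r3 -> r3 − 20·r1
r2 <-> r3
r3 -> 1/3·r3
r2 -> r2 + 15·r3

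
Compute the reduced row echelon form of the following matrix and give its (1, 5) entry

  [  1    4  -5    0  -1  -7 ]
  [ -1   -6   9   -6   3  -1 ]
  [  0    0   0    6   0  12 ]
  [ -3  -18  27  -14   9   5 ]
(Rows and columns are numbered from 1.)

3

Add R1 to R2.
Add 3 times R1 to R4.
Multiply R2 by -1/2.
Add 6 times R2 to R4.
Multiply R3 by 1/6.
Subtract 4 times R3 from R4.
Subtract 3 times R3 from R2.
Subtract 4 times R2 from R1.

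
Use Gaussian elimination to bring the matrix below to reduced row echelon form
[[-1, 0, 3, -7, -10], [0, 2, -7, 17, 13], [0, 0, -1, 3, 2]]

R1 := -1·R1
  [ 1  0  -3   7  10 ]
  [ 0  2  -7  17  13 ]
  [ 0  0  -1   3   2 ]
R2 := 1/2·R2
  [ 1  0    -3     7    10 ]
  [ 0  1  -7/2  17/2  13/2 ]
  [ 0  0    -1     3     2 ]
R3 := -1·R3
  [ 1  0    -3     7    10 ]
  [ 0  1  -7/2  17/2  13/2 ]
  [ 0  0     1    -3    -2 ]
R2 := R2 + 7/2·R3
  [ 1  0  -3   7    10 ]
  [ 0  1   0  -2  -1/2 ]
  [ 0  0   1  -3    -2 ]
R1 := R1 + 3·R3
  [ 1  0  0  -2     4 ]
  [ 0  1  0  -2  -1/2 ]
  [ 0  0  1  -3    -2 ]

[[1, 0, 0, -2, 4], [0, 1, 0, -2, -1/2], [0, 0, 1, -3, -2]]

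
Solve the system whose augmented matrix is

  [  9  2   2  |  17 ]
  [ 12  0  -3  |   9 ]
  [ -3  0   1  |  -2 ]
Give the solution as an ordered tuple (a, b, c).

r1 → 1/9·r1
r2 → r2 − 12·r1
r3 → r3 + 3·r1
r2 → -3/8·r2
r3 → r3 − 2/3·r2
r3 → 4·r3
r2 → r2 − 17/8·r3
r1 → r1 − 2/9·r3
r1 → r1 − 2/9·r2
Reading off the last column: a = 1, b = 3, c = 1.

(1, 3, 1)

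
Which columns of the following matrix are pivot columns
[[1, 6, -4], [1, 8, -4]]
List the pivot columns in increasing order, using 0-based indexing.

0, 1

ρ2 → ρ2 − ρ1
  [ 1  6  -4 ]
  [ 0  2   0 ]
ρ2 → 1/2·ρ2
  [ 1  6  -4 ]
  [ 0  1   0 ]
ρ1 → ρ1 − 6·ρ2
  [ 1  0  -4 ]
  [ 0  1   0 ]
Pivot columns are the columns containing a leading 1.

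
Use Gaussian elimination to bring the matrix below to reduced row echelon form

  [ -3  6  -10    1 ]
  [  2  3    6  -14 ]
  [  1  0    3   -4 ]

Multiply r1 by -1/3.
  [ 1  -2  10/3  -1/3 ]
  [ 2   3     6   -14 ]
  [ 1   0     3    -4 ]
Subtract 2 times r1 from r2.
  [ 1  -2  10/3   -1/3 ]
  [ 0   7  -2/3  -40/3 ]
  [ 1   0     3     -4 ]
Subtract r1 from r3.
  [ 1  -2  10/3   -1/3 ]
  [ 0   7  -2/3  -40/3 ]
  [ 0   2  -1/3  -11/3 ]
Multiply r2 by 1/7.
  [ 1  -2   10/3    -1/3 ]
  [ 0   1  -2/21  -40/21 ]
  [ 0   2   -1/3   -11/3 ]
Subtract 2 times r2 from r3.
  [ 1  -2   10/3    -1/3 ]
  [ 0   1  -2/21  -40/21 ]
  [ 0   0   -1/7     1/7 ]
Multiply r3 by -7.
  [ 1  -2   10/3    -1/3 ]
  [ 0   1  -2/21  -40/21 ]
  [ 0   0      1      -1 ]
Add 2/21 times r3 to r2.
  [ 1  -2  10/3  -1/3 ]
  [ 0   1     0    -2 ]
  [ 0   0     1    -1 ]
Subtract 10/3 times r3 from r1.
  [ 1  -2  0   3 ]
  [ 0   1  0  -2 ]
  [ 0   0  1  -1 ]
Add 2 times r2 to r1.
  [ 1  0  0  -1 ]
  [ 0  1  0  -2 ]
  [ 0  0  1  -1 ]

[[1, 0, 0, -1], [0, 1, 0, -2], [0, 0, 1, -1]]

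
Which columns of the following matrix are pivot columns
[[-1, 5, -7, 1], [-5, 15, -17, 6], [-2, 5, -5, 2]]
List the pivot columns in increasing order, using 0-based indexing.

r1 := -1·r1
  [  1  -5    7  -1 ]
  [ -5  15  -17   6 ]
  [ -2   5   -5   2 ]
r2 := r2 + 5·r1
  [  1   -5   7  -1 ]
  [  0  -10  18   1 ]
  [ -2    5  -5   2 ]
r3 := r3 + 2·r1
  [ 1   -5   7  -1 ]
  [ 0  -10  18   1 ]
  [ 0   -5   9   0 ]
r2 := -1/10·r2
  [ 1  -5     7     -1 ]
  [ 0   1  -9/5  -1/10 ]
  [ 0  -5     9      0 ]
r3 := r3 + 5·r2
  [ 1  -5     7     -1 ]
  [ 0   1  -9/5  -1/10 ]
  [ 0   0     0   -1/2 ]
r3 := -2·r3
  [ 1  -5     7     -1 ]
  [ 0   1  -9/5  -1/10 ]
  [ 0   0     0      1 ]
r2 := r2 + 1/10·r3
  [ 1  -5     7  -1 ]
  [ 0   1  -9/5   0 ]
  [ 0   0     0   1 ]
r1 := r1 + r3
  [ 1  -5     7  0 ]
  [ 0   1  -9/5  0 ]
  [ 0   0     0  1 ]
r1 := r1 + 5·r2
  [ 1  0    -2  0 ]
  [ 0  1  -9/5  0 ]
  [ 0  0     0  1 ]
Pivot columns are the columns containing a leading 1.

0, 1, 3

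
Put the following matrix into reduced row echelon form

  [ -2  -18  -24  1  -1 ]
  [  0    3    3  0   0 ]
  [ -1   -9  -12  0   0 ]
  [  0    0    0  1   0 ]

r1 ← -1/2·r1
  [  1   9   12  -1/2  1/2 ]
  [  0   3    3     0    0 ]
  [ -1  -9  -12     0    0 ]
  [  0   0    0     1    0 ]
r3 ← r3 + r1
  [ 1  9  12  -1/2  1/2 ]
  [ 0  3   3     0    0 ]
  [ 0  0   0  -1/2  1/2 ]
  [ 0  0   0     1    0 ]
r2 ← 1/3·r2
  [ 1  9  12  -1/2  1/2 ]
  [ 0  1   1     0    0 ]
  [ 0  0   0  -1/2  1/2 ]
  [ 0  0   0     1    0 ]
r3 ← -2·r3
  [ 1  9  12  -1/2  1/2 ]
  [ 0  1   1     0    0 ]
  [ 0  0   0     1   -1 ]
  [ 0  0   0     1    0 ]
r4 ← r4 − r3
  [ 1  9  12  -1/2  1/2 ]
  [ 0  1   1     0    0 ]
  [ 0  0   0     1   -1 ]
  [ 0  0   0     0    1 ]
r3 ← r3 + r4
  [ 1  9  12  -1/2  1/2 ]
  [ 0  1   1     0    0 ]
  [ 0  0   0     1    0 ]
  [ 0  0   0     0    1 ]
r1 ← r1 − 1/2·r4
  [ 1  9  12  -1/2  0 ]
  [ 0  1   1     0  0 ]
  [ 0  0   0     1  0 ]
  [ 0  0   0     0  1 ]
r1 ← r1 + 1/2·r3
  [ 1  9  12  0  0 ]
  [ 0  1   1  0  0 ]
  [ 0  0   0  1  0 ]
  [ 0  0   0  0  1 ]
r1 ← r1 − 9·r2
  [ 1  0  3  0  0 ]
  [ 0  1  1  0  0 ]
  [ 0  0  0  1  0 ]
  [ 0  0  0  0  1 ]

[[1, 0, 3, 0, 0], [0, 1, 1, 0, 0], [0, 0, 0, 1, 0], [0, 0, 0, 0, 1]]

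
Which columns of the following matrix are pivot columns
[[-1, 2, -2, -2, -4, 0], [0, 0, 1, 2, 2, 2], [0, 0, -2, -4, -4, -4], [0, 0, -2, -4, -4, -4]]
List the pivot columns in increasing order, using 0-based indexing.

r1 → -1·r1
  [ 1  -2   2   2   4   0 ]
  [ 0   0   1   2   2   2 ]
  [ 0   0  -2  -4  -4  -4 ]
  [ 0   0  -2  -4  -4  -4 ]
r3 → r3 + 2·r2
  [ 1  -2   2   2   4   0 ]
  [ 0   0   1   2   2   2 ]
  [ 0   0   0   0   0   0 ]
  [ 0   0  -2  -4  -4  -4 ]
r4 → r4 + 2·r2
  [ 1  -2  2  2  4  0 ]
  [ 0   0  1  2  2  2 ]
  [ 0   0  0  0  0  0 ]
  [ 0   0  0  0  0  0 ]
r1 → r1 − 2·r2
  [ 1  -2  0  -2  0  -4 ]
  [ 0   0  1   2  2   2 ]
  [ 0   0  0   0  0   0 ]
  [ 0   0  0   0  0   0 ]
Pivot columns are the columns containing a leading 1.

0, 2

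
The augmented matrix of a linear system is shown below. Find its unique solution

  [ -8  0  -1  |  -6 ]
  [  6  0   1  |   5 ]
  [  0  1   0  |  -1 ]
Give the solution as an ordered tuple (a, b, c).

(1/2, -1, 2)

ρ1 := -1/8·ρ1
  [ 1  0  1/8  |  3/4 ]
  [ 6  0    1  |    5 ]
  [ 0  1    0  |   -1 ]
ρ2 := ρ2 − 6·ρ1
  [ 1  0  1/8  |  3/4 ]
  [ 0  0  1/4  |  1/2 ]
  [ 0  1    0  |   -1 ]
ρ2 <=> ρ3
  [ 1  0  1/8  |  3/4 ]
  [ 0  1    0  |   -1 ]
  [ 0  0  1/4  |  1/2 ]
ρ3 := 4·ρ3
  [ 1  0  1/8  |  3/4 ]
  [ 0  1    0  |   -1 ]
  [ 0  0    1  |    2 ]
ρ1 := ρ1 − 1/8·ρ3
  [ 1  0  0  |  1/2 ]
  [ 0  1  0  |   -1 ]
  [ 0  0  1  |    2 ]
Reading off the last column: a = 1/2, b = -1, c = 2.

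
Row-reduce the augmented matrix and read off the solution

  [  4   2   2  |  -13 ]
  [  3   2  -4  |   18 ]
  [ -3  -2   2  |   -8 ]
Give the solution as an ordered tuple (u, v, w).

ρ1 → 1/4·ρ1
  [  1  1/2  1/2  |  -13/4 ]
  [  3    2   -4  |     18 ]
  [ -3   -2    2  |     -8 ]
ρ2 → ρ2 − 3·ρ1
  [  1  1/2    1/2  |  -13/4 ]
  [  0  1/2  -11/2  |  111/4 ]
  [ -3   -2      2  |     -8 ]
ρ3 → ρ3 + 3·ρ1
  [ 1   1/2    1/2  |  -13/4 ]
  [ 0   1/2  -11/2  |  111/4 ]
  [ 0  -1/2    7/2  |  -71/4 ]
ρ2 → 2·ρ2
  [ 1   1/2  1/2  |  -13/4 ]
  [ 0     1  -11  |  111/2 ]
  [ 0  -1/2  7/2  |  -71/4 ]
ρ3 → ρ3 + 1/2·ρ2
  [ 1  1/2  1/2  |  -13/4 ]
  [ 0    1  -11  |  111/2 ]
  [ 0    0   -2  |     10 ]
ρ3 → -1/2·ρ3
  [ 1  1/2  1/2  |  -13/4 ]
  [ 0    1  -11  |  111/2 ]
  [ 0    0    1  |     -5 ]
ρ2 → ρ2 + 11·ρ3
  [ 1  1/2  1/2  |  -13/4 ]
  [ 0    1    0  |    1/2 ]
  [ 0    0    1  |     -5 ]
ρ1 → ρ1 − 1/2·ρ3
  [ 1  1/2  0  |  -3/4 ]
  [ 0    1  0  |   1/2 ]
  [ 0    0  1  |    -5 ]
ρ1 → ρ1 − 1/2·ρ2
  [ 1  0  0  |   -1 ]
  [ 0  1  0  |  1/2 ]
  [ 0  0  1  |   -5 ]
Reading off the last column: u = -1, v = 1/2, w = -5.

(-1, 1/2, -5)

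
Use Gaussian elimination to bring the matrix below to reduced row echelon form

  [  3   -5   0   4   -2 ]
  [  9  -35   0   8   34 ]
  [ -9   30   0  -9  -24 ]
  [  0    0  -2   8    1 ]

r1 -> 1/3·r1
  [  1  -5/3   0  4/3  -2/3 ]
  [  9   -35   0    8    34 ]
  [ -9    30   0   -9   -24 ]
  [  0     0  -2    8     1 ]
r2 -> r2 − 9·r1
  [  1  -5/3   0  4/3  -2/3 ]
  [  0   -20   0   -4    40 ]
  [ -9    30   0   -9   -24 ]
  [  0     0  -2    8     1 ]
r3 -> r3 + 9·r1
  [ 1  -5/3   0  4/3  -2/3 ]
  [ 0   -20   0   -4    40 ]
  [ 0    15   0    3   -30 ]
  [ 0     0  -2    8     1 ]
r2 -> -1/20·r2
  [ 1  -5/3   0  4/3  -2/3 ]
  [ 0     1   0  1/5    -2 ]
  [ 0    15   0    3   -30 ]
  [ 0     0  -2    8     1 ]
r3 -> r3 − 15·r2
  [ 1  -5/3   0  4/3  -2/3 ]
  [ 0     1   0  1/5    -2 ]
  [ 0     0   0    0     0 ]
  [ 0     0  -2    8     1 ]
r3 ↔ r4
  [ 1  -5/3   0  4/3  -2/3 ]
  [ 0     1   0  1/5    -2 ]
  [ 0     0  -2    8     1 ]
  [ 0     0   0    0     0 ]
r3 -> -1/2·r3
  [ 1  -5/3  0  4/3  -2/3 ]
  [ 0     1  0  1/5    -2 ]
  [ 0     0  1   -4  -1/2 ]
  [ 0     0  0    0     0 ]
r1 -> r1 + 5/3·r2
  [ 1  0  0  5/3    -4 ]
  [ 0  1  0  1/5    -2 ]
  [ 0  0  1   -4  -1/2 ]
  [ 0  0  0    0     0 ]

[[1, 0, 0, 5/3, -4], [0, 1, 0, 1/5, -2], [0, 0, 1, -4, -1/2], [0, 0, 0, 0, 0]]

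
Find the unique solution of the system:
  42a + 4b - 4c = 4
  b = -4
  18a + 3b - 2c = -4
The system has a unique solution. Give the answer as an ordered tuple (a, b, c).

Form the augmented matrix and row-reduce:
  [ 42  4  -4  |   4 ]
  [  0  1   0  |  -4 ]
  [ 18  3  -2  |  -4 ]
r1 ← 1/42·r1
  [  1  2/21  -2/21  |  2/21 ]
  [  0     1      0  |    -4 ]
  [ 18     3     -2  |    -4 ]
r3 ← r3 − 18·r1
  [ 1  2/21  -2/21  |   2/21 ]
  [ 0     1      0  |     -4 ]
  [ 0   9/7   -2/7  |  -40/7 ]
r3 ← r3 − 9/7·r2
  [ 1  2/21  -2/21  |  2/21 ]
  [ 0     1      0  |    -4 ]
  [ 0     0   -2/7  |  -4/7 ]
r3 ← -7/2·r3
  [ 1  2/21  -2/21  |  2/21 ]
  [ 0     1      0  |    -4 ]
  [ 0     0      1  |     2 ]
r1 ← r1 + 2/21·r3
  [ 1  2/21  0  |  2/7 ]
  [ 0     1  0  |   -4 ]
  [ 0     0  1  |    2 ]
r1 ← r1 − 2/21·r2
  [ 1  0  0  |  2/3 ]
  [ 0  1  0  |   -4 ]
  [ 0  0  1  |    2 ]
Reading off the last column: a = 2/3, b = -4, c = 2.

(2/3, -4, 2)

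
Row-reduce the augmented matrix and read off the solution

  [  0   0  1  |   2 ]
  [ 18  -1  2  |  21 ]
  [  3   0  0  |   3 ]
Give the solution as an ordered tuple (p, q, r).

R1 ↔ R2
  [ 18  -1  2  |  21 ]
  [  0   0  1  |   2 ]
  [  3   0  0  |   3 ]
R1 := 1/18·R1
  [ 1  -1/18  1/9  |  7/6 ]
  [ 0      0    1  |    2 ]
  [ 3      0    0  |    3 ]
R3 := R3 − 3·R1
  [ 1  -1/18   1/9  |   7/6 ]
  [ 0      0     1  |     2 ]
  [ 0    1/6  -1/3  |  -1/2 ]
R2 ↔ R3
  [ 1  -1/18   1/9  |   7/6 ]
  [ 0    1/6  -1/3  |  -1/2 ]
  [ 0      0     1  |     2 ]
R2 := 6·R2
  [ 1  -1/18  1/9  |  7/6 ]
  [ 0      1   -2  |   -3 ]
  [ 0      0    1  |    2 ]
R2 := R2 + 2·R3
  [ 1  -1/18  1/9  |  7/6 ]
  [ 0      1    0  |    1 ]
  [ 0      0    1  |    2 ]
R1 := R1 − 1/9·R3
  [ 1  -1/18  0  |  17/18 ]
  [ 0      1  0  |      1 ]
  [ 0      0  1  |      2 ]
R1 := R1 + 1/18·R2
  [ 1  0  0  |  1 ]
  [ 0  1  0  |  1 ]
  [ 0  0  1  |  2 ]
Reading off the last column: p = 1, q = 1, r = 2.

(1, 1, 2)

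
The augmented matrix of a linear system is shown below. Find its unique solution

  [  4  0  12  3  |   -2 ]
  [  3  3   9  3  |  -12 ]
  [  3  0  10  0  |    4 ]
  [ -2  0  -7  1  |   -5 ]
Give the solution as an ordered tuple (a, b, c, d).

(-2, -3, 1, -2)

R1 → 1/4·R1
  [  1  0   3  3/4  |  -1/2 ]
  [  3  3   9    3  |   -12 ]
  [  3  0  10    0  |     4 ]
  [ -2  0  -7    1  |    -5 ]
R2 → R2 − 3·R1
  [  1  0   3  3/4  |   -1/2 ]
  [  0  3   0  3/4  |  -21/2 ]
  [  3  0  10    0  |      4 ]
  [ -2  0  -7    1  |     -5 ]
R3 → R3 − 3·R1
  [  1  0   3   3/4  |   -1/2 ]
  [  0  3   0   3/4  |  -21/2 ]
  [  0  0   1  -9/4  |   11/2 ]
  [ -2  0  -7     1  |     -5 ]
R4 → R4 + 2·R1
  [ 1  0   3   3/4  |   -1/2 ]
  [ 0  3   0   3/4  |  -21/2 ]
  [ 0  0   1  -9/4  |   11/2 ]
  [ 0  0  -1   5/2  |     -6 ]
R2 → 1/3·R2
  [ 1  0   3   3/4  |  -1/2 ]
  [ 0  1   0   1/4  |  -7/2 ]
  [ 0  0   1  -9/4  |  11/2 ]
  [ 0  0  -1   5/2  |    -6 ]
R4 → R4 + R3
  [ 1  0  3   3/4  |  -1/2 ]
  [ 0  1  0   1/4  |  -7/2 ]
  [ 0  0  1  -9/4  |  11/2 ]
  [ 0  0  0   1/4  |  -1/2 ]
R4 → 4·R4
  [ 1  0  3   3/4  |  -1/2 ]
  [ 0  1  0   1/4  |  -7/2 ]
  [ 0  0  1  -9/4  |  11/2 ]
  [ 0  0  0     1  |    -2 ]
R3 → R3 + 9/4·R4
  [ 1  0  3  3/4  |  -1/2 ]
  [ 0  1  0  1/4  |  -7/2 ]
  [ 0  0  1    0  |     1 ]
  [ 0  0  0    1  |    -2 ]
R2 → R2 − 1/4·R4
  [ 1  0  3  3/4  |  -1/2 ]
  [ 0  1  0    0  |    -3 ]
  [ 0  0  1    0  |     1 ]
  [ 0  0  0    1  |    -2 ]
R1 → R1 − 3/4·R4
  [ 1  0  3  0  |   1 ]
  [ 0  1  0  0  |  -3 ]
  [ 0  0  1  0  |   1 ]
  [ 0  0  0  1  |  -2 ]
R1 → R1 − 3·R3
  [ 1  0  0  0  |  -2 ]
  [ 0  1  0  0  |  -3 ]
  [ 0  0  1  0  |   1 ]
  [ 0  0  0  1  |  -2 ]
Reading off the last column: a = -2, b = -3, c = 1, d = -2.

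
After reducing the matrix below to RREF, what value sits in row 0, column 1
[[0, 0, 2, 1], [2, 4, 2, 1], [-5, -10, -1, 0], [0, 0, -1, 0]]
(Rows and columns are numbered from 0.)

Swap R1 and R2.
  [  2    4   2  1 ]
  [  0    0   2  1 ]
  [ -5  -10  -1  0 ]
  [  0    0  -1  0 ]
Multiply R1 by 1/2.
  [  1    2   1  1/2 ]
  [  0    0   2    1 ]
  [ -5  -10  -1    0 ]
  [  0    0  -1    0 ]
Add 5 times R1 to R3.
  [ 1  2   1  1/2 ]
  [ 0  0   2    1 ]
  [ 0  0   4  5/2 ]
  [ 0  0  -1    0 ]
Multiply R2 by 1/2.
  [ 1  2   1  1/2 ]
  [ 0  0   1  1/2 ]
  [ 0  0   4  5/2 ]
  [ 0  0  -1    0 ]
Subtract 4 times R2 from R3.
  [ 1  2   1  1/2 ]
  [ 0  0   1  1/2 ]
  [ 0  0   0  1/2 ]
  [ 0  0  -1    0 ]
Add R2 to R4.
  [ 1  2  1  1/2 ]
  [ 0  0  1  1/2 ]
  [ 0  0  0  1/2 ]
  [ 0  0  0  1/2 ]
Multiply R3 by 2.
  [ 1  2  1  1/2 ]
  [ 0  0  1  1/2 ]
  [ 0  0  0    1 ]
  [ 0  0  0  1/2 ]
Subtract 1/2 times R3 from R4.
  [ 1  2  1  1/2 ]
  [ 0  0  1  1/2 ]
  [ 0  0  0    1 ]
  [ 0  0  0    0 ]
Subtract 1/2 times R3 from R2.
  [ 1  2  1  1/2 ]
  [ 0  0  1    0 ]
  [ 0  0  0    1 ]
  [ 0  0  0    0 ]
Subtract 1/2 times R3 from R1.
  [ 1  2  1  0 ]
  [ 0  0  1  0 ]
  [ 0  0  0  1 ]
  [ 0  0  0  0 ]
Subtract R2 from R1.
  [ 1  2  0  0 ]
  [ 0  0  1  0 ]
  [ 0  0  0  1 ]
  [ 0  0  0  0 ]

2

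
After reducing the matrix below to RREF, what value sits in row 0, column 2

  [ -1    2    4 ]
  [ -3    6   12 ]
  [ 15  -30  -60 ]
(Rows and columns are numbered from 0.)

-4

Multiply ρ1 by -1.
  [  1   -2   -4 ]
  [ -3    6   12 ]
  [ 15  -30  -60 ]
Add 3 times ρ1 to ρ2.
  [  1   -2   -4 ]
  [  0    0    0 ]
  [ 15  -30  -60 ]
Subtract 15 times ρ1 from ρ3.
  [ 1  -2  -4 ]
  [ 0   0   0 ]
  [ 0   0   0 ]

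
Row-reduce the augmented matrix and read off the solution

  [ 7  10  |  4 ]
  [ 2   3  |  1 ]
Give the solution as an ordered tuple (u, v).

(2, -1)

Multiply ρ1 by 1/7.
  [ 1  10/7  |  4/7 ]
  [ 2     3  |    1 ]
Subtract 2 times ρ1 from ρ2.
  [ 1  10/7  |   4/7 ]
  [ 0   1/7  |  -1/7 ]
Multiply ρ2 by 7.
  [ 1  10/7  |  4/7 ]
  [ 0     1  |   -1 ]
Subtract 10/7 times ρ2 from ρ1.
  [ 1  0  |   2 ]
  [ 0  1  |  -1 ]
Reading off the last column: u = 2, v = -1.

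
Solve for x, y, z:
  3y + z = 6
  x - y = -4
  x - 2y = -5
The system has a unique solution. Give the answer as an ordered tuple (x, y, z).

Form the augmented matrix and row-reduce:
  [ 0   3  1  |   6 ]
  [ 1  -1  0  |  -4 ]
  [ 1  -2  0  |  -5 ]
ρ1 <-> ρ2
ρ3 ← ρ3 − ρ1
ρ2 ← 1/3·ρ2
ρ3 ← ρ3 + ρ2
ρ3 ← 3·ρ3
ρ2 ← ρ2 − 1/3·ρ3
ρ1 ← ρ1 + ρ2
Reading off the last column: x = -3, y = 1, z = 3.

(-3, 1, 3)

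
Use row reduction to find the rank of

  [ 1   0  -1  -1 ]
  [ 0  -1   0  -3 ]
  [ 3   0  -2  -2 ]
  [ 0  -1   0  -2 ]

R3 → R3 − 3·R1
  [ 1   0  -1  -1 ]
  [ 0  -1   0  -3 ]
  [ 0   0   1   1 ]
  [ 0  -1   0  -2 ]
R2 → -1·R2
  [ 1   0  -1  -1 ]
  [ 0   1   0   3 ]
  [ 0   0   1   1 ]
  [ 0  -1   0  -2 ]
R4 → R4 + R2
  [ 1  0  -1  -1 ]
  [ 0  1   0   3 ]
  [ 0  0   1   1 ]
  [ 0  0   0   1 ]
R3 → R3 − R4
  [ 1  0  -1  -1 ]
  [ 0  1   0   3 ]
  [ 0  0   1   0 ]
  [ 0  0   0   1 ]
R2 → R2 − 3·R4
  [ 1  0  -1  -1 ]
  [ 0  1   0   0 ]
  [ 0  0   1   0 ]
  [ 0  0   0   1 ]
R1 → R1 + R4
  [ 1  0  -1  0 ]
  [ 0  1   0  0 ]
  [ 0  0   1  0 ]
  [ 0  0   0  1 ]
R1 → R1 + R3
  [ 1  0  0  0 ]
  [ 0  1  0  0 ]
  [ 0  0  1  0 ]
  [ 0  0  0  1 ]
The reduced form has 4 nonzero rows.

rank = 4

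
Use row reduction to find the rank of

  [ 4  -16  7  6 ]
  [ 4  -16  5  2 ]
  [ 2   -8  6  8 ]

rank = 2

Multiply R1 by 1/4.
  [ 1   -4  7/4  3/2 ]
  [ 4  -16    5    2 ]
  [ 2   -8    6    8 ]
Subtract 4 times R1 from R2.
  [ 1  -4  7/4  3/2 ]
  [ 0   0   -2   -4 ]
  [ 2  -8    6    8 ]
Subtract 2 times R1 from R3.
  [ 1  -4  7/4  3/2 ]
  [ 0   0   -2   -4 ]
  [ 0   0  5/2    5 ]
Multiply R2 by -1/2.
  [ 1  -4  7/4  3/2 ]
  [ 0   0    1    2 ]
  [ 0   0  5/2    5 ]
Subtract 5/2 times R2 from R3.
  [ 1  -4  7/4  3/2 ]
  [ 0   0    1    2 ]
  [ 0   0    0    0 ]
Subtract 7/4 times R2 from R1.
  [ 1  -4  0  -2 ]
  [ 0   0  1   2 ]
  [ 0   0  0   0 ]
The reduced form has 2 nonzero rows.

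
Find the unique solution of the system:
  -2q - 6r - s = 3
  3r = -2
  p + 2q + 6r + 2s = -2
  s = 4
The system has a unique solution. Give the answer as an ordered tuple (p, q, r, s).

Form the augmented matrix and row-reduce:
  [ 0  -2  -6  -1  |   3 ]
  [ 0   0   3   0  |  -2 ]
  [ 1   2   6   2  |  -2 ]
  [ 0   0   0   1  |   4 ]
r1 ↔ r3
  [ 1   2   6   2  |  -2 ]
  [ 0   0   3   0  |  -2 ]
  [ 0  -2  -6  -1  |   3 ]
  [ 0   0   0   1  |   4 ]
r2 ↔ r3
  [ 1   2   6   2  |  -2 ]
  [ 0  -2  -6  -1  |   3 ]
  [ 0   0   3   0  |  -2 ]
  [ 0   0   0   1  |   4 ]
r2 → -1/2·r2
  [ 1  2  6    2  |    -2 ]
  [ 0  1  3  1/2  |  -3/2 ]
  [ 0  0  3    0  |    -2 ]
  [ 0  0  0    1  |     4 ]
r3 → 1/3·r3
  [ 1  2  6    2  |    -2 ]
  [ 0  1  3  1/2  |  -3/2 ]
  [ 0  0  1    0  |  -2/3 ]
  [ 0  0  0    1  |     4 ]
r2 → r2 − 1/2·r4
  [ 1  2  6  2  |    -2 ]
  [ 0  1  3  0  |  -7/2 ]
  [ 0  0  1  0  |  -2/3 ]
  [ 0  0  0  1  |     4 ]
r1 → r1 − 2·r4
  [ 1  2  6  0  |   -10 ]
  [ 0  1  3  0  |  -7/2 ]
  [ 0  0  1  0  |  -2/3 ]
  [ 0  0  0  1  |     4 ]
r2 → r2 − 3·r3
  [ 1  2  6  0  |   -10 ]
  [ 0  1  0  0  |  -3/2 ]
  [ 0  0  1  0  |  -2/3 ]
  [ 0  0  0  1  |     4 ]
r1 → r1 − 6·r3
  [ 1  2  0  0  |    -6 ]
  [ 0  1  0  0  |  -3/2 ]
  [ 0  0  1  0  |  -2/3 ]
  [ 0  0  0  1  |     4 ]
r1 → r1 − 2·r2
  [ 1  0  0  0  |    -3 ]
  [ 0  1  0  0  |  -3/2 ]
  [ 0  0  1  0  |  -2/3 ]
  [ 0  0  0  1  |     4 ]
Reading off the last column: p = -3, q = -3/2, r = -2/3, s = 4.

(-3, -3/2, -2/3, 4)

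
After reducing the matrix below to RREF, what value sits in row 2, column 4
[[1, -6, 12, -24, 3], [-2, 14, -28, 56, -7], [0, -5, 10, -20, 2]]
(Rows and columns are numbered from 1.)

4

R2 ← R2 + 2·R1
R2 ← 1/2·R2
R3 ← R3 + 5·R2
R3 ← -2·R3
R2 ← R2 + 1/2·R3
R1 ← R1 − 3·R3
R1 ← R1 + 6·R2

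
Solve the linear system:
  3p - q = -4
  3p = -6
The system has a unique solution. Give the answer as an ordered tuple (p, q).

(-2, -2)

Form the augmented matrix and row-reduce:
  [ 3  -1  |  -4 ]
  [ 3   0  |  -6 ]
R1 → 1/3·R1
R2 → R2 − 3·R1
R1 → R1 + 1/3·R2
Reading off the last column: p = -2, q = -2.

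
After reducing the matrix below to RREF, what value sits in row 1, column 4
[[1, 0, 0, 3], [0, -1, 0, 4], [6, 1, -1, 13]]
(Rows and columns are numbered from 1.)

3

R3 ← R3 − 6·R1
  [ 1   0   0   3 ]
  [ 0  -1   0   4 ]
  [ 0   1  -1  -5 ]
R2 ← -1·R2
  [ 1  0   0   3 ]
  [ 0  1   0  -4 ]
  [ 0  1  -1  -5 ]
R3 ← R3 − R2
  [ 1  0   0   3 ]
  [ 0  1   0  -4 ]
  [ 0  0  -1  -1 ]
R3 ← -1·R3
  [ 1  0  0   3 ]
  [ 0  1  0  -4 ]
  [ 0  0  1   1 ]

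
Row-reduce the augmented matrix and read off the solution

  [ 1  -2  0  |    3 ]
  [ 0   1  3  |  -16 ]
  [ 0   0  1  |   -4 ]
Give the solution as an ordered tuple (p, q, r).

(-5, -4, -4)

Subtract 3 times R3 from R2.
  [ 1  -2  0  |   3 ]
  [ 0   1  0  |  -4 ]
  [ 0   0  1  |  -4 ]
Add 2 times R2 to R1.
  [ 1  0  0  |  -5 ]
  [ 0  1  0  |  -4 ]
  [ 0  0  1  |  -4 ]
Reading off the last column: p = -5, q = -4, r = -4.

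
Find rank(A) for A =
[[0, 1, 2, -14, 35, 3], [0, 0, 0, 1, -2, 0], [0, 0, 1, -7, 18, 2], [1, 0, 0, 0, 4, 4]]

rank = 4

Swap r1 and r4.
  [ 1  0  0    0   4  4 ]
  [ 0  0  0    1  -2  0 ]
  [ 0  0  1   -7  18  2 ]
  [ 0  1  2  -14  35  3 ]
Swap r2 and r4.
  [ 1  0  0    0   4  4 ]
  [ 0  1  2  -14  35  3 ]
  [ 0  0  1   -7  18  2 ]
  [ 0  0  0    1  -2  0 ]
Add 7 times r4 to r3.
  [ 1  0  0    0   4  4 ]
  [ 0  1  2  -14  35  3 ]
  [ 0  0  1    0   4  2 ]
  [ 0  0  0    1  -2  0 ]
Add 14 times r4 to r2.
  [ 1  0  0  0   4  4 ]
  [ 0  1  2  0   7  3 ]
  [ 0  0  1  0   4  2 ]
  [ 0  0  0  1  -2  0 ]
Subtract 2 times r3 from r2.
  [ 1  0  0  0   4   4 ]
  [ 0  1  0  0  -1  -1 ]
  [ 0  0  1  0   4   2 ]
  [ 0  0  0  1  -2   0 ]
The reduced form has 4 nonzero rows.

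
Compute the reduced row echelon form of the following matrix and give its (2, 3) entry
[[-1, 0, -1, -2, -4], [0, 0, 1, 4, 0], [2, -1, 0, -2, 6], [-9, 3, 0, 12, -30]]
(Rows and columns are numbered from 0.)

Multiply R1 by -1.
  [  1   0  1   2    4 ]
  [  0   0  1   4    0 ]
  [  2  -1  0  -2    6 ]
  [ -9   3  0  12  -30 ]
Subtract 2 times R1 from R3.
  [  1   0   1   2    4 ]
  [  0   0   1   4    0 ]
  [  0  -1  -2  -6   -2 ]
  [ -9   3   0  12  -30 ]
Add 9 times R1 to R4.
  [ 1   0   1   2   4 ]
  [ 0   0   1   4   0 ]
  [ 0  -1  -2  -6  -2 ]
  [ 0   3   9  30   6 ]
Swap R2 and R3.
  [ 1   0   1   2   4 ]
  [ 0  -1  -2  -6  -2 ]
  [ 0   0   1   4   0 ]
  [ 0   3   9  30   6 ]
Multiply R2 by -1.
  [ 1  0  1   2  4 ]
  [ 0  1  2   6  2 ]
  [ 0  0  1   4  0 ]
  [ 0  3  9  30  6 ]
Subtract 3 times R2 from R4.
  [ 1  0  1   2  4 ]
  [ 0  1  2   6  2 ]
  [ 0  0  1   4  0 ]
  [ 0  0  3  12  0 ]
Subtract 3 times R3 from R4.
  [ 1  0  1  2  4 ]
  [ 0  1  2  6  2 ]
  [ 0  0  1  4  0 ]
  [ 0  0  0  0  0 ]
Subtract 2 times R3 from R2.
  [ 1  0  1   2  4 ]
  [ 0  1  0  -2  2 ]
  [ 0  0  1   4  0 ]
  [ 0  0  0   0  0 ]
Subtract R3 from R1.
  [ 1  0  0  -2  4 ]
  [ 0  1  0  -2  2 ]
  [ 0  0  1   4  0 ]
  [ 0  0  0   0  0 ]

4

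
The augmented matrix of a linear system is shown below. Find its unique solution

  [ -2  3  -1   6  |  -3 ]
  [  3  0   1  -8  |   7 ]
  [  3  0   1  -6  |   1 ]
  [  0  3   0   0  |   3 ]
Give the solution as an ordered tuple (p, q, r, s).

Multiply R1 by -1/2.
Subtract 3 times R1 from R2.
Subtract 3 times R1 from R3.
Multiply R2 by 2/9.
Subtract 9/2 times R2 from R3.
Subtract 3 times R2 from R4.
Swap R3 and R4.
Multiply R3 by 3.
Multiply R4 by 1/2.
Add 2 times R4 to R3.
Subtract 2/9 times R4 from R2.
Add 3 times R4 to R1.
Add 1/9 times R3 to R2.
Subtract 1/2 times R3 from R1.
Add 3/2 times R2 to R1.
Reading off the last column: p = -5, q = 1, r = -2, s = -3.

(-5, 1, -2, -3)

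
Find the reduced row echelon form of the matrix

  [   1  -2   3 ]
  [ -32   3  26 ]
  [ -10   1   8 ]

[[1, 0, -1], [0, 1, -2], [0, 0, 0]]

ρ2 -> ρ2 + 32·ρ1
  [   1   -2    3 ]
  [   0  -61  122 ]
  [ -10    1    8 ]
ρ3 -> ρ3 + 10·ρ1
  [ 1   -2    3 ]
  [ 0  -61  122 ]
  [ 0  -19   38 ]
ρ2 -> -1/61·ρ2
  [ 1   -2   3 ]
  [ 0    1  -2 ]
  [ 0  -19  38 ]
ρ3 -> ρ3 + 19·ρ2
  [ 1  -2   3 ]
  [ 0   1  -2 ]
  [ 0   0   0 ]
ρ1 -> ρ1 + 2·ρ2
  [ 1  0  -1 ]
  [ 0  1  -2 ]
  [ 0  0   0 ]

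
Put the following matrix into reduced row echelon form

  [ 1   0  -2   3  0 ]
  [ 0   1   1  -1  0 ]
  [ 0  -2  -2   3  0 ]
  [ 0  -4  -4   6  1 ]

[[1, 0, -2, 0, 0], [0, 1, 1, 0, 0], [0, 0, 0, 1, 0], [0, 0, 0, 0, 1]]

r3 := r3 + 2·r2
  [ 1   0  -2   3  0 ]
  [ 0   1   1  -1  0 ]
  [ 0   0   0   1  0 ]
  [ 0  -4  -4   6  1 ]
r4 := r4 + 4·r2
  [ 1  0  -2   3  0 ]
  [ 0  1   1  -1  0 ]
  [ 0  0   0   1  0 ]
  [ 0  0   0   2  1 ]
r4 := r4 − 2·r3
  [ 1  0  -2   3  0 ]
  [ 0  1   1  -1  0 ]
  [ 0  0   0   1  0 ]
  [ 0  0   0   0  1 ]
r2 := r2 + r3
  [ 1  0  -2  3  0 ]
  [ 0  1   1  0  0 ]
  [ 0  0   0  1  0 ]
  [ 0  0   0  0  1 ]
r1 := r1 − 3·r3
  [ 1  0  -2  0  0 ]
  [ 0  1   1  0  0 ]
  [ 0  0   0  1  0 ]
  [ 0  0   0  0  1 ]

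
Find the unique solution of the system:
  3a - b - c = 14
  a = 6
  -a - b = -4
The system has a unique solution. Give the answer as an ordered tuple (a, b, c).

Form the augmented matrix and row-reduce:
  [  3  -1  -1  |  14 ]
  [  1   0   0  |   6 ]
  [ -1  -1   0  |  -4 ]
R1 -> 1/3·R1
  [  1  -1/3  -1/3  |  14/3 ]
  [  1     0     0  |     6 ]
  [ -1    -1     0  |    -4 ]
R2 -> R2 − R1
  [  1  -1/3  -1/3  |  14/3 ]
  [  0   1/3   1/3  |   4/3 ]
  [ -1    -1     0  |    -4 ]
R3 -> R3 + R1
  [ 1  -1/3  -1/3  |  14/3 ]
  [ 0   1/3   1/3  |   4/3 ]
  [ 0  -4/3  -1/3  |   2/3 ]
R2 -> 3·R2
  [ 1  -1/3  -1/3  |  14/3 ]
  [ 0     1     1  |     4 ]
  [ 0  -4/3  -1/3  |   2/3 ]
R3 -> R3 + 4/3·R2
  [ 1  -1/3  -1/3  |  14/3 ]
  [ 0     1     1  |     4 ]
  [ 0     0     1  |     6 ]
R2 -> R2 − R3
  [ 1  -1/3  -1/3  |  14/3 ]
  [ 0     1     0  |    -2 ]
  [ 0     0     1  |     6 ]
R1 -> R1 + 1/3·R3
  [ 1  -1/3  0  |  20/3 ]
  [ 0     1  0  |    -2 ]
  [ 0     0  1  |     6 ]
R1 -> R1 + 1/3·R2
  [ 1  0  0  |   6 ]
  [ 0  1  0  |  -2 ]
  [ 0  0  1  |   6 ]
Reading off the last column: a = 6, b = -2, c = 6.

(6, -2, 6)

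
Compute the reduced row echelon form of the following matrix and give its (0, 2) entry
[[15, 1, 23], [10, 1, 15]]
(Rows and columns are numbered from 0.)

8/5

r1 -> 1/15·r1
  [  1  1/15  23/15 ]
  [ 10     1     15 ]
r2 -> r2 − 10·r1
  [ 1  1/15  23/15 ]
  [ 0   1/3   -1/3 ]
r2 -> 3·r2
  [ 1  1/15  23/15 ]
  [ 0     1     -1 ]
r1 -> r1 − 1/15·r2
  [ 1  0  8/5 ]
  [ 0  1   -1 ]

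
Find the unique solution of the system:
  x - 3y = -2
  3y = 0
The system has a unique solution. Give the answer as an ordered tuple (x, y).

Form the augmented matrix and row-reduce:
  [ 1  -3  |  -2 ]
  [ 0   3  |   0 ]
Multiply r2 by 1/3.
  [ 1  -3  |  -2 ]
  [ 0   1  |   0 ]
Add 3 times r2 to r1.
  [ 1  0  |  -2 ]
  [ 0  1  |   0 ]
Reading off the last column: x = -2, y = 0.

(-2, 0)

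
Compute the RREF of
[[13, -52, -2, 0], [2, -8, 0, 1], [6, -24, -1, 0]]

ρ1 ← 1/13·ρ1
  [ 1   -4  -2/13  0 ]
  [ 2   -8      0  1 ]
  [ 6  -24     -1  0 ]
ρ2 ← ρ2 − 2·ρ1
  [ 1   -4  -2/13  0 ]
  [ 0    0   4/13  1 ]
  [ 6  -24     -1  0 ]
ρ3 ← ρ3 − 6·ρ1
  [ 1  -4  -2/13  0 ]
  [ 0   0   4/13  1 ]
  [ 0   0  -1/13  0 ]
ρ2 ← 13/4·ρ2
  [ 1  -4  -2/13     0 ]
  [ 0   0      1  13/4 ]
  [ 0   0  -1/13     0 ]
ρ3 ← ρ3 + 1/13·ρ2
  [ 1  -4  -2/13     0 ]
  [ 0   0      1  13/4 ]
  [ 0   0      0   1/4 ]
ρ3 ← 4·ρ3
  [ 1  -4  -2/13     0 ]
  [ 0   0      1  13/4 ]
  [ 0   0      0     1 ]
ρ2 ← ρ2 − 13/4·ρ3
  [ 1  -4  -2/13  0 ]
  [ 0   0      1  0 ]
  [ 0   0      0  1 ]
ρ1 ← ρ1 + 2/13·ρ2
  [ 1  -4  0  0 ]
  [ 0   0  1  0 ]
  [ 0   0  0  1 ]

[[1, -4, 0, 0], [0, 0, 1, 0], [0, 0, 0, 1]]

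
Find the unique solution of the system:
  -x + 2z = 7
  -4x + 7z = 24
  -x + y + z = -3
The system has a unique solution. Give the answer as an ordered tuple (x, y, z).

Form the augmented matrix and row-reduce:
  [ -1  0  2  |   7 ]
  [ -4  0  7  |  24 ]
  [ -1  1  1  |  -3 ]
r1 → -1·r1
  [  1  0  -2  |  -7 ]
  [ -4  0   7  |  24 ]
  [ -1  1   1  |  -3 ]
r2 → r2 + 4·r1
  [  1  0  -2  |  -7 ]
  [  0  0  -1  |  -4 ]
  [ -1  1   1  |  -3 ]
r3 → r3 + r1
  [ 1  0  -2  |   -7 ]
  [ 0  0  -1  |   -4 ]
  [ 0  1  -1  |  -10 ]
r2 ↔ r3
  [ 1  0  -2  |   -7 ]
  [ 0  1  -1  |  -10 ]
  [ 0  0  -1  |   -4 ]
r3 → -1·r3
  [ 1  0  -2  |   -7 ]
  [ 0  1  -1  |  -10 ]
  [ 0  0   1  |    4 ]
r2 → r2 + r3
  [ 1  0  -2  |  -7 ]
  [ 0  1   0  |  -6 ]
  [ 0  0   1  |   4 ]
r1 → r1 + 2·r3
  [ 1  0  0  |   1 ]
  [ 0  1  0  |  -6 ]
  [ 0  0  1  |   4 ]
Reading off the last column: x = 1, y = -6, z = 4.

(1, -6, 4)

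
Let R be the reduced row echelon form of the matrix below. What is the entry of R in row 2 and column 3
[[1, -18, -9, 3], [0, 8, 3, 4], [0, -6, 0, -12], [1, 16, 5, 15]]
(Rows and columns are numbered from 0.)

-4

ρ4 := ρ4 − ρ1
ρ2 := 1/8·ρ2
ρ3 := ρ3 + 6·ρ2
ρ4 := ρ4 − 34·ρ2
ρ3 := 4/9·ρ3
ρ4 := ρ4 − 5/4·ρ3
ρ2 := ρ2 − 3/8·ρ3
ρ1 := ρ1 + 9·ρ3
ρ1 := ρ1 + 18·ρ2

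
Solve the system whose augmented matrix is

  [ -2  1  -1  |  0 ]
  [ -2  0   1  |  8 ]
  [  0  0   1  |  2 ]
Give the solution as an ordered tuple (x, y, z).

(-3, -4, 2)

R1 -> -1/2·R1
  [  1  -1/2  1/2  |  0 ]
  [ -2     0    1  |  8 ]
  [  0     0    1  |  2 ]
R2 -> R2 + 2·R1
  [ 1  -1/2  1/2  |  0 ]
  [ 0    -1    2  |  8 ]
  [ 0     0    1  |  2 ]
R2 -> -1·R2
  [ 1  -1/2  1/2  |   0 ]
  [ 0     1   -2  |  -8 ]
  [ 0     0    1  |   2 ]
R2 -> R2 + 2·R3
  [ 1  -1/2  1/2  |   0 ]
  [ 0     1    0  |  -4 ]
  [ 0     0    1  |   2 ]
R1 -> R1 − 1/2·R3
  [ 1  -1/2  0  |  -1 ]
  [ 0     1  0  |  -4 ]
  [ 0     0  1  |   2 ]
R1 -> R1 + 1/2·R2
  [ 1  0  0  |  -3 ]
  [ 0  1  0  |  -4 ]
  [ 0  0  1  |   2 ]
Reading off the last column: x = -3, y = -4, z = 2.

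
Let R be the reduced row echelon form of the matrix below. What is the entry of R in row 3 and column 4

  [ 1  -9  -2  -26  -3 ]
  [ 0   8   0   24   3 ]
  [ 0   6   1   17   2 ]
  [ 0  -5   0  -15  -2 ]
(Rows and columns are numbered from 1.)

-1

ρ2 → 1/8·ρ2
  [ 1  -9  -2  -26   -3 ]
  [ 0   1   0    3  3/8 ]
  [ 0   6   1   17    2 ]
  [ 0  -5   0  -15   -2 ]
ρ3 → ρ3 − 6·ρ2
  [ 1  -9  -2  -26    -3 ]
  [ 0   1   0    3   3/8 ]
  [ 0   0   1   -1  -1/4 ]
  [ 0  -5   0  -15    -2 ]
ρ4 → ρ4 + 5·ρ2
  [ 1  -9  -2  -26    -3 ]
  [ 0   1   0    3   3/8 ]
  [ 0   0   1   -1  -1/4 ]
  [ 0   0   0    0  -1/8 ]
ρ4 → -8·ρ4
  [ 1  -9  -2  -26    -3 ]
  [ 0   1   0    3   3/8 ]
  [ 0   0   1   -1  -1/4 ]
  [ 0   0   0    0     1 ]
ρ3 → ρ3 + 1/4·ρ4
  [ 1  -9  -2  -26   -3 ]
  [ 0   1   0    3  3/8 ]
  [ 0   0   1   -1    0 ]
  [ 0   0   0    0    1 ]
ρ2 → ρ2 − 3/8·ρ4
  [ 1  -9  -2  -26  -3 ]
  [ 0   1   0    3   0 ]
  [ 0   0   1   -1   0 ]
  [ 0   0   0    0   1 ]
ρ1 → ρ1 + 3·ρ4
  [ 1  -9  -2  -26  0 ]
  [ 0   1   0    3  0 ]
  [ 0   0   1   -1  0 ]
  [ 0   0   0    0  1 ]
ρ1 → ρ1 + 2·ρ3
  [ 1  -9  0  -28  0 ]
  [ 0   1  0    3  0 ]
  [ 0   0  1   -1  0 ]
  [ 0   0  0    0  1 ]
ρ1 → ρ1 + 9·ρ2
  [ 1  0  0  -1  0 ]
  [ 0  1  0   3  0 ]
  [ 0  0  1  -1  0 ]
  [ 0  0  0   0  1 ]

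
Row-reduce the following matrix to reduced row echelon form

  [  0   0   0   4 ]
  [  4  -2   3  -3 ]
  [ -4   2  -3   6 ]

[[1, -1/2, 3/4, 0], [0, 0, 0, 1], [0, 0, 0, 0]]

R1 ↔ R2
  [  4  -2   3  -3 ]
  [  0   0   0   4 ]
  [ -4   2  -3   6 ]
R1 → 1/4·R1
  [  1  -1/2  3/4  -3/4 ]
  [  0     0    0     4 ]
  [ -4     2   -3     6 ]
R3 → R3 + 4·R1
  [ 1  -1/2  3/4  -3/4 ]
  [ 0     0    0     4 ]
  [ 0     0    0     3 ]
R2 → 1/4·R2
  [ 1  -1/2  3/4  -3/4 ]
  [ 0     0    0     1 ]
  [ 0     0    0     3 ]
R3 → R3 − 3·R2
  [ 1  -1/2  3/4  -3/4 ]
  [ 0     0    0     1 ]
  [ 0     0    0     0 ]
R1 → R1 + 3/4·R2
  [ 1  -1/2  3/4  0 ]
  [ 0     0    0  1 ]
  [ 0     0    0  0 ]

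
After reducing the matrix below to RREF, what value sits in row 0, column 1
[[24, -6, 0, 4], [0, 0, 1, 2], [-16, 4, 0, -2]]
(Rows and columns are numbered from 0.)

r1 → 1/24·r1
  [   1  -1/4  0  1/6 ]
  [   0     0  1    2 ]
  [ -16     4  0   -2 ]
r3 → r3 + 16·r1
  [ 1  -1/4  0  1/6 ]
  [ 0     0  1    2 ]
  [ 0     0  0  2/3 ]
r3 → 3/2·r3
  [ 1  -1/4  0  1/6 ]
  [ 0     0  1    2 ]
  [ 0     0  0    1 ]
r2 → r2 − 2·r3
  [ 1  -1/4  0  1/6 ]
  [ 0     0  1    0 ]
  [ 0     0  0    1 ]
r1 → r1 − 1/6·r3
  [ 1  -1/4  0  0 ]
  [ 0     0  1  0 ]
  [ 0     0  0  1 ]

-1/4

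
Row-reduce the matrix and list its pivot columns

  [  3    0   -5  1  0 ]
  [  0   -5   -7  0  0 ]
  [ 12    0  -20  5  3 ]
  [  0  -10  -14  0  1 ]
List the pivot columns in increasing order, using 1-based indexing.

Multiply R1 by 1/3.
Subtract 12 times R1 from R3.
Multiply R2 by -1/5.
Add 10 times R2 to R4.
Subtract 3 times R4 from R3.
Subtract 1/3 times R3 from R1.
Pivot columns are the columns containing a leading 1.

1, 2, 4, 5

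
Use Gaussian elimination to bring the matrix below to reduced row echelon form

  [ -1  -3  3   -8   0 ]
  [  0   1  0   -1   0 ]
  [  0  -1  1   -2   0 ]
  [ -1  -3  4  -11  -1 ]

[[1, 0, 0, 2, 0], [0, 1, 0, -1, 0], [0, 0, 1, -3, 0], [0, 0, 0, 0, 1]]

R1 := -1·R1
  [  1   3  -3    8   0 ]
  [  0   1   0   -1   0 ]
  [  0  -1   1   -2   0 ]
  [ -1  -3   4  -11  -1 ]
R4 := R4 + R1
  [ 1   3  -3   8   0 ]
  [ 0   1   0  -1   0 ]
  [ 0  -1   1  -2   0 ]
  [ 0   0   1  -3  -1 ]
R3 := R3 + R2
  [ 1  3  -3   8   0 ]
  [ 0  1   0  -1   0 ]
  [ 0  0   1  -3   0 ]
  [ 0  0   1  -3  -1 ]
R4 := R4 − R3
  [ 1  3  -3   8   0 ]
  [ 0  1   0  -1   0 ]
  [ 0  0   1  -3   0 ]
  [ 0  0   0   0  -1 ]
R4 := -1·R4
  [ 1  3  -3   8  0 ]
  [ 0  1   0  -1  0 ]
  [ 0  0   1  -3  0 ]
  [ 0  0   0   0  1 ]
R1 := R1 + 3·R3
  [ 1  3  0  -1  0 ]
  [ 0  1  0  -1  0 ]
  [ 0  0  1  -3  0 ]
  [ 0  0  0   0  1 ]
R1 := R1 − 3·R2
  [ 1  0  0   2  0 ]
  [ 0  1  0  -1  0 ]
  [ 0  0  1  -3  0 ]
  [ 0  0  0   0  1 ]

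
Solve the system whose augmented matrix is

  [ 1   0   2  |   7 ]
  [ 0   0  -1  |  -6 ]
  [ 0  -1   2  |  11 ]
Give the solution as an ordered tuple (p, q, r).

ρ2 <-> ρ3
  [ 1   0   2  |   7 ]
  [ 0  -1   2  |  11 ]
  [ 0   0  -1  |  -6 ]
ρ2 → -1·ρ2
  [ 1  0   2  |    7 ]
  [ 0  1  -2  |  -11 ]
  [ 0  0  -1  |   -6 ]
ρ3 → -1·ρ3
  [ 1  0   2  |    7 ]
  [ 0  1  -2  |  -11 ]
  [ 0  0   1  |    6 ]
ρ2 → ρ2 + 2·ρ3
  [ 1  0  2  |  7 ]
  [ 0  1  0  |  1 ]
  [ 0  0  1  |  6 ]
ρ1 → ρ1 − 2·ρ3
  [ 1  0  0  |  -5 ]
  [ 0  1  0  |   1 ]
  [ 0  0  1  |   6 ]
Reading off the last column: p = -5, q = 1, r = 6.

(-5, 1, 6)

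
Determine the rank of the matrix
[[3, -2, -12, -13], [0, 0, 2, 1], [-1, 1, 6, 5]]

rank = 3

ρ1 ← 1/3·ρ1
  [  1  -2/3  -4  -13/3 ]
  [  0     0   2      1 ]
  [ -1     1   6      5 ]
ρ3 ← ρ3 + ρ1
  [ 1  -2/3  -4  -13/3 ]
  [ 0     0   2      1 ]
  [ 0   1/3   2    2/3 ]
ρ2 <-> ρ3
  [ 1  -2/3  -4  -13/3 ]
  [ 0   1/3   2    2/3 ]
  [ 0     0   2      1 ]
ρ2 ← 3·ρ2
  [ 1  -2/3  -4  -13/3 ]
  [ 0     1   6      2 ]
  [ 0     0   2      1 ]
ρ3 ← 1/2·ρ3
  [ 1  -2/3  -4  -13/3 ]
  [ 0     1   6      2 ]
  [ 0     0   1    1/2 ]
ρ2 ← ρ2 − 6·ρ3
  [ 1  -2/3  -4  -13/3 ]
  [ 0     1   0     -1 ]
  [ 0     0   1    1/2 ]
ρ1 ← ρ1 + 4·ρ3
  [ 1  -2/3  0  -7/3 ]
  [ 0     1  0    -1 ]
  [ 0     0  1   1/2 ]
ρ1 ← ρ1 + 2/3·ρ2
  [ 1  0  0   -3 ]
  [ 0  1  0   -1 ]
  [ 0  0  1  1/2 ]
The reduced form has 3 nonzero rows.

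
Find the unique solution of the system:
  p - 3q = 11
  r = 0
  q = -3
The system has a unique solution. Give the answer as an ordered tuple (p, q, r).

(2, -3, 0)

Form the augmented matrix and row-reduce:
  [ 1  -3  0  |  11 ]
  [ 0   0  1  |   0 ]
  [ 0   1  0  |  -3 ]
ρ2 <-> ρ3
  [ 1  -3  0  |  11 ]
  [ 0   1  0  |  -3 ]
  [ 0   0  1  |   0 ]
ρ1 -> ρ1 + 3·ρ2
  [ 1  0  0  |   2 ]
  [ 0  1  0  |  -3 ]
  [ 0  0  1  |   0 ]
Reading off the last column: p = 2, q = -3, r = 0.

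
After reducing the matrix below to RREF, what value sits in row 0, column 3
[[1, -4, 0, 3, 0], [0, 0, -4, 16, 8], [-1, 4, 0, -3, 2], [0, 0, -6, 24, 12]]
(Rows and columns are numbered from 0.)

R3 -> R3 + R1
  [ 1  -4   0   3   0 ]
  [ 0   0  -4  16   8 ]
  [ 0   0   0   0   2 ]
  [ 0   0  -6  24  12 ]
R2 -> -1/4·R2
  [ 1  -4   0   3   0 ]
  [ 0   0   1  -4  -2 ]
  [ 0   0   0   0   2 ]
  [ 0   0  -6  24  12 ]
R4 -> R4 + 6·R2
  [ 1  -4  0   3   0 ]
  [ 0   0  1  -4  -2 ]
  [ 0   0  0   0   2 ]
  [ 0   0  0   0   0 ]
R3 -> 1/2·R3
  [ 1  -4  0   3   0 ]
  [ 0   0  1  -4  -2 ]
  [ 0   0  0   0   1 ]
  [ 0   0  0   0   0 ]
R2 -> R2 + 2·R3
  [ 1  -4  0   3  0 ]
  [ 0   0  1  -4  0 ]
  [ 0   0  0   0  1 ]
  [ 0   0  0   0  0 ]

3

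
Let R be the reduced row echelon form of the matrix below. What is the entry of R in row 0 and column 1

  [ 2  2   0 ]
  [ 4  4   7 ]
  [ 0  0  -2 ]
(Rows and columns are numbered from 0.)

1

ρ1 ← 1/2·ρ1
  [ 1  1   0 ]
  [ 4  4   7 ]
  [ 0  0  -2 ]
ρ2 ← ρ2 − 4·ρ1
  [ 1  1   0 ]
  [ 0  0   7 ]
  [ 0  0  -2 ]
ρ2 ← 1/7·ρ2
  [ 1  1   0 ]
  [ 0  0   1 ]
  [ 0  0  -2 ]
ρ3 ← ρ3 + 2·ρ2
  [ 1  1  0 ]
  [ 0  0  1 ]
  [ 0  0  0 ]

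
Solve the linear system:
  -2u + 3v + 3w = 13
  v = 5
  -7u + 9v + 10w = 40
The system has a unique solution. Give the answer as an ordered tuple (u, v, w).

Form the augmented matrix and row-reduce:
  [ -2  3   3  |  13 ]
  [  0  1   0  |   5 ]
  [ -7  9  10  |  40 ]
R1 → -1/2·R1
  [  1  -3/2  -3/2  |  -13/2 ]
  [  0     1     0  |      5 ]
  [ -7     9    10  |     40 ]
R3 → R3 + 7·R1
  [ 1  -3/2  -3/2  |  -13/2 ]
  [ 0     1     0  |      5 ]
  [ 0  -3/2  -1/2  |  -11/2 ]
R3 → R3 + 3/2·R2
  [ 1  -3/2  -3/2  |  -13/2 ]
  [ 0     1     0  |      5 ]
  [ 0     0  -1/2  |      2 ]
R3 → -2·R3
  [ 1  -3/2  -3/2  |  -13/2 ]
  [ 0     1     0  |      5 ]
  [ 0     0     1  |     -4 ]
R1 → R1 + 3/2·R3
  [ 1  -3/2  0  |  -25/2 ]
  [ 0     1  0  |      5 ]
  [ 0     0  1  |     -4 ]
R1 → R1 + 3/2·R2
  [ 1  0  0  |  -5 ]
  [ 0  1  0  |   5 ]
  [ 0  0  1  |  -4 ]
Reading off the last column: u = -5, v = 5, w = -4.

(-5, 5, -4)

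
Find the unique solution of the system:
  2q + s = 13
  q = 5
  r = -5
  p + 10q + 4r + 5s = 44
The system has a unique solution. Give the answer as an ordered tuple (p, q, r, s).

(-1, 5, -5, 3)

Form the augmented matrix and row-reduce:
  [ 0   2  0  1  |  13 ]
  [ 0   1  0  0  |   5 ]
  [ 0   0  1  0  |  -5 ]
  [ 1  10  4  5  |  44 ]
ρ1 ↔ ρ4
  [ 1  10  4  5  |  44 ]
  [ 0   1  0  0  |   5 ]
  [ 0   0  1  0  |  -5 ]
  [ 0   2  0  1  |  13 ]
ρ4 := ρ4 − 2·ρ2
  [ 1  10  4  5  |  44 ]
  [ 0   1  0  0  |   5 ]
  [ 0   0  1  0  |  -5 ]
  [ 0   0  0  1  |   3 ]
ρ1 := ρ1 − 5·ρ4
  [ 1  10  4  0  |  29 ]
  [ 0   1  0  0  |   5 ]
  [ 0   0  1  0  |  -5 ]
  [ 0   0  0  1  |   3 ]
ρ1 := ρ1 − 4·ρ3
  [ 1  10  0  0  |  49 ]
  [ 0   1  0  0  |   5 ]
  [ 0   0  1  0  |  -5 ]
  [ 0   0  0  1  |   3 ]
ρ1 := ρ1 − 10·ρ2
  [ 1  0  0  0  |  -1 ]
  [ 0  1  0  0  |   5 ]
  [ 0  0  1  0  |  -5 ]
  [ 0  0  0  1  |   3 ]
Reading off the last column: p = -1, q = 5, r = -5, s = 3.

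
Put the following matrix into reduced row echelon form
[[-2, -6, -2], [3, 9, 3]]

[[1, 3, 1], [0, 0, 0]]

R1 ← -1/2·R1
  [ 1  3  1 ]
  [ 3  9  3 ]
R2 ← R2 − 3·R1
  [ 1  3  1 ]
  [ 0  0  0 ]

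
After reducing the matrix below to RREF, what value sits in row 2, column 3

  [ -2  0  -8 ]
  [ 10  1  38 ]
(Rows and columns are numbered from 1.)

-2

r1 -> -1/2·r1
  [  1  0   4 ]
  [ 10  1  38 ]
r2 -> r2 − 10·r1
  [ 1  0   4 ]
  [ 0  1  -2 ]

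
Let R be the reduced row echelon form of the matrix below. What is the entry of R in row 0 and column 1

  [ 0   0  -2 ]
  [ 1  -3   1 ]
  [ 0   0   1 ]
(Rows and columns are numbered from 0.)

ρ1 ↔ ρ2
ρ2 -> -1/2·ρ2
ρ3 -> ρ3 − ρ2
ρ1 -> ρ1 − ρ2

-3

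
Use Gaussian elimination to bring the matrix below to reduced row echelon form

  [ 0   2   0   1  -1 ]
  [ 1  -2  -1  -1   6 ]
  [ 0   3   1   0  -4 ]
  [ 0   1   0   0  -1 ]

ρ1 <-> ρ2
  [ 1  -2  -1  -1   6 ]
  [ 0   2   0   1  -1 ]
  [ 0   3   1   0  -4 ]
  [ 0   1   0   0  -1 ]
ρ2 ← 1/2·ρ2
  [ 1  -2  -1   -1     6 ]
  [ 0   1   0  1/2  -1/2 ]
  [ 0   3   1    0    -4 ]
  [ 0   1   0    0    -1 ]
ρ3 ← ρ3 − 3·ρ2
  [ 1  -2  -1    -1     6 ]
  [ 0   1   0   1/2  -1/2 ]
  [ 0   0   1  -3/2  -5/2 ]
  [ 0   1   0     0    -1 ]
ρ4 ← ρ4 − ρ2
  [ 1  -2  -1    -1     6 ]
  [ 0   1   0   1/2  -1/2 ]
  [ 0   0   1  -3/2  -5/2 ]
  [ 0   0   0  -1/2  -1/2 ]
ρ4 ← -2·ρ4
  [ 1  -2  -1    -1     6 ]
  [ 0   1   0   1/2  -1/2 ]
  [ 0   0   1  -3/2  -5/2 ]
  [ 0   0   0     1     1 ]
ρ3 ← ρ3 + 3/2·ρ4
  [ 1  -2  -1   -1     6 ]
  [ 0   1   0  1/2  -1/2 ]
  [ 0   0   1    0    -1 ]
  [ 0   0   0    1     1 ]
ρ2 ← ρ2 − 1/2·ρ4
  [ 1  -2  -1  -1   6 ]
  [ 0   1   0   0  -1 ]
  [ 0   0   1   0  -1 ]
  [ 0   0   0   1   1 ]
ρ1 ← ρ1 + ρ4
  [ 1  -2  -1  0   7 ]
  [ 0   1   0  0  -1 ]
  [ 0   0   1  0  -1 ]
  [ 0   0   0  1   1 ]
ρ1 ← ρ1 + ρ3
  [ 1  -2  0  0   6 ]
  [ 0   1  0  0  -1 ]
  [ 0   0  1  0  -1 ]
  [ 0   0  0  1   1 ]
ρ1 ← ρ1 + 2·ρ2
  [ 1  0  0  0   4 ]
  [ 0  1  0  0  -1 ]
  [ 0  0  1  0  -1 ]
  [ 0  0  0  1   1 ]

[[1, 0, 0, 0, 4], [0, 1, 0, 0, -1], [0, 0, 1, 0, -1], [0, 0, 0, 1, 1]]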